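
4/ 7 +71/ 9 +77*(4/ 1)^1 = 19937/ 63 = 316.46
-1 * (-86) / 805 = 86 / 805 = 0.11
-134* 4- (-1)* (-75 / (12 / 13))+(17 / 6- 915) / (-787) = -5818363 / 9444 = -616.09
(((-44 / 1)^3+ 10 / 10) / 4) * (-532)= 11329339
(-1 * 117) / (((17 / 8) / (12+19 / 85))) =-972504 / 1445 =-673.01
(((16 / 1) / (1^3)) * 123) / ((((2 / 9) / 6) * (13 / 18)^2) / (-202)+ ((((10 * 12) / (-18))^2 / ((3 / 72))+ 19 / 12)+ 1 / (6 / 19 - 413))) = 27268213880448 / 14801423168029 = 1.84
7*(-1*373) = -2611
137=137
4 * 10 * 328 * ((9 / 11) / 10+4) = 53553.45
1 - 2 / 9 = 7 / 9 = 0.78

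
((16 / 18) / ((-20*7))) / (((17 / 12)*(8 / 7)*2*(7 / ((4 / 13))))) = -2 / 23205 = -0.00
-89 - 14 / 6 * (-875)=5858 / 3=1952.67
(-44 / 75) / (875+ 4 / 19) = -836 / 1247175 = -0.00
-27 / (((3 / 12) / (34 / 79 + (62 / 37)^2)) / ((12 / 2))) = -226943856 / 108151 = -2098.40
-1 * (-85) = 85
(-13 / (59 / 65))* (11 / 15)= -1859 / 177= -10.50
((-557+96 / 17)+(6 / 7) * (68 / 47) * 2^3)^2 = 9170170876441 / 31281649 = 293148.58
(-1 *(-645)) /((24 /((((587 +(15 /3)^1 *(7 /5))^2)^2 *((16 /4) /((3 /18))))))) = 80298141667920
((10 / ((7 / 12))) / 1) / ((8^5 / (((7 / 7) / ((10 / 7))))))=3 / 8192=0.00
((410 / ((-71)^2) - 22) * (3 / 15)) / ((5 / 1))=-110492 / 126025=-0.88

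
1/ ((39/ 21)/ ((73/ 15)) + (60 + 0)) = 511/ 30855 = 0.02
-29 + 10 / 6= -82 / 3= -27.33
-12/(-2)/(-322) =-3/161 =-0.02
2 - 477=-475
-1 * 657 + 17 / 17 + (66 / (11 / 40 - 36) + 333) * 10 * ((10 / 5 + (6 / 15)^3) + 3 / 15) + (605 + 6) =266233197 / 35725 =7452.29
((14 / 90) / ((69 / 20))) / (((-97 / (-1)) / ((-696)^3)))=-349640704 / 2231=-156719.28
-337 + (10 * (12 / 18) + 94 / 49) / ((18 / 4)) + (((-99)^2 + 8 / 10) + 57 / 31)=1941667487 / 205065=9468.55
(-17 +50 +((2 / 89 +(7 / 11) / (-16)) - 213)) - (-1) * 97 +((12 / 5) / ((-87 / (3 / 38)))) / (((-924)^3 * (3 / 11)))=-83.02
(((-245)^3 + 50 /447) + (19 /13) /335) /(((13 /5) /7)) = -200397349035674 /5061381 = -39593413.15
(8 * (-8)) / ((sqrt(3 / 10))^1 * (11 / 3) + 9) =-17280 / 2309 + 704 * sqrt(30) / 2309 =-5.81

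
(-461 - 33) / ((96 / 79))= -19513 / 48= -406.52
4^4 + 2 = 258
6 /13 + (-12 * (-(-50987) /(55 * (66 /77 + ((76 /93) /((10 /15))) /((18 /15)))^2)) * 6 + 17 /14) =-283130617302073 /14972247290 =-18910.36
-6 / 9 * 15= -10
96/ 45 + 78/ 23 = 1906/ 345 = 5.52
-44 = -44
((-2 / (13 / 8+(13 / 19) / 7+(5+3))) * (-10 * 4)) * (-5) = -85120 / 2069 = -41.14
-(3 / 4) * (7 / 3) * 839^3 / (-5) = 4134128033 / 20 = 206706401.65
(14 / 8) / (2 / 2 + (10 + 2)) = 7 / 52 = 0.13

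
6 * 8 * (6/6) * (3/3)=48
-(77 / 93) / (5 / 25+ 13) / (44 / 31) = -0.04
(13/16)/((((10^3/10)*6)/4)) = 13/2400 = 0.01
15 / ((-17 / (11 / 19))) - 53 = -17284 / 323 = -53.51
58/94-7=-300/47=-6.38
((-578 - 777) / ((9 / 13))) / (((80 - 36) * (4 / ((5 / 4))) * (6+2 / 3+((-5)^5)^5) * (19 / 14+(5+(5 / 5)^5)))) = 123305 / 19449234008789062064928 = 0.00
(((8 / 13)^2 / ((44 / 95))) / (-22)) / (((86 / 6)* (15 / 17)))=-0.00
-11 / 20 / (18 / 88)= -121 / 45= -2.69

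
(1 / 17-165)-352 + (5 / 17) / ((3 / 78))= -509.29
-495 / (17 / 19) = -9405 / 17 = -553.24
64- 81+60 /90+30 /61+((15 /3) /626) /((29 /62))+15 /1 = -1369493 /1661091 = -0.82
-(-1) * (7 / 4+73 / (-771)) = 5105 / 3084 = 1.66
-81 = -81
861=861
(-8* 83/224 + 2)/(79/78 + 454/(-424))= 55809/3353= 16.64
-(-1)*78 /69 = 26 /23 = 1.13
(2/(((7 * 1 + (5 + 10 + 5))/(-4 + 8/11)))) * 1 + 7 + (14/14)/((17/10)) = 4121/561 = 7.35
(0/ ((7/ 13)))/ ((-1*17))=0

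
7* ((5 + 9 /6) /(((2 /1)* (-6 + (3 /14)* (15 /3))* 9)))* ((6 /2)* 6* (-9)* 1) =83.09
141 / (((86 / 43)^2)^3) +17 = 1229 / 64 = 19.20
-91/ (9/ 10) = -910/ 9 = -101.11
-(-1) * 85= 85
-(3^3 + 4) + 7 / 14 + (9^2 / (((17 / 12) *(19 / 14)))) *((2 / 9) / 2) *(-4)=-31799 / 646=-49.22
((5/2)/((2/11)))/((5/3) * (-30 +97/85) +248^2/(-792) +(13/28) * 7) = -92565/824701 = -0.11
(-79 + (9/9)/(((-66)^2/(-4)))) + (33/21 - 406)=-3685183/7623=-483.43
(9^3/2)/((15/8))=972/5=194.40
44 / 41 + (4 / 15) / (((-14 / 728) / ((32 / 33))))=-251116 / 20295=-12.37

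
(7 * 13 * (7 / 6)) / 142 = 0.75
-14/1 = -14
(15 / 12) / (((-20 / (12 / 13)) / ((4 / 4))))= -3 / 52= -0.06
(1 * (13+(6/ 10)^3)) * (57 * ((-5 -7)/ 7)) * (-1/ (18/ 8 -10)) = -645696/ 3875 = -166.63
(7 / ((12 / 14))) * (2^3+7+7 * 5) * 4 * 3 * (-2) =-9800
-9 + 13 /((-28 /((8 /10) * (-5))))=-50 /7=-7.14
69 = 69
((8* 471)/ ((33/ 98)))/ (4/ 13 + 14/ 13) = 800072/ 99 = 8081.54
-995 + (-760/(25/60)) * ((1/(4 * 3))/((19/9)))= -1067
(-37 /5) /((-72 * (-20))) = -0.01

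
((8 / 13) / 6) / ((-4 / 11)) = -11 / 39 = -0.28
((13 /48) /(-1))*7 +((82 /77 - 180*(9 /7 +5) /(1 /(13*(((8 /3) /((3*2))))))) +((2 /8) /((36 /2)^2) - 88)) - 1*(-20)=-82402907 /12474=-6605.97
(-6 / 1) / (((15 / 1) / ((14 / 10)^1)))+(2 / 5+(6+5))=271 / 25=10.84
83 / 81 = 1.02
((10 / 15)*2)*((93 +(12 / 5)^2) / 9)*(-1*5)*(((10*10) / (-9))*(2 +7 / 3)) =855920 / 243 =3522.30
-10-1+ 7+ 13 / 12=-35 / 12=-2.92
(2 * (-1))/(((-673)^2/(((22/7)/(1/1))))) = -44/3170503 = -0.00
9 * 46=414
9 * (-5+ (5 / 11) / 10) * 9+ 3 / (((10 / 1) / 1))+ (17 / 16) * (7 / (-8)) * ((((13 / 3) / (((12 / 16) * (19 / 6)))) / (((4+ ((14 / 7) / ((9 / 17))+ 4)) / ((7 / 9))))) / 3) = -6397188491 / 15950880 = -401.06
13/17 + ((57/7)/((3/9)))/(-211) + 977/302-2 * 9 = -107040243/7582918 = -14.12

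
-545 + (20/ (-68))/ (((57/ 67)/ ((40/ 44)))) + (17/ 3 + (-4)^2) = -1860520/ 3553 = -523.65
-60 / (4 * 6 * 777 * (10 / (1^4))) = -1 / 3108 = -0.00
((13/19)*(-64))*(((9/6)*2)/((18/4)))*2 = -3328/57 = -58.39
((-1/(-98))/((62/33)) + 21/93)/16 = 1405/97216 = 0.01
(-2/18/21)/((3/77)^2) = -847/243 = -3.49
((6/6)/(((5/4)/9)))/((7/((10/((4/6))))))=108/7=15.43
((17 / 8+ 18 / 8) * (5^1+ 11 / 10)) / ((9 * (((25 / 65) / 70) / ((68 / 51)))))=38857 / 54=719.57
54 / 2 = 27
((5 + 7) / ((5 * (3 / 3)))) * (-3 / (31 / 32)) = -1152 / 155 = -7.43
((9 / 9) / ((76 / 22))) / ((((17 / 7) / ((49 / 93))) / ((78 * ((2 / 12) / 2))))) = 49049 / 120156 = 0.41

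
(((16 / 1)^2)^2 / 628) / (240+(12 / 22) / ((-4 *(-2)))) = 720896 / 1658391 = 0.43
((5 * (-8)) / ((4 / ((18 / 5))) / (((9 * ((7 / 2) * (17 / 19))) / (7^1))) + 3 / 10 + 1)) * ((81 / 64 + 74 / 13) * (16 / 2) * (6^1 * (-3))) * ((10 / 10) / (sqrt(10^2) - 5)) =1434861540 / 282113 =5086.12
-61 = -61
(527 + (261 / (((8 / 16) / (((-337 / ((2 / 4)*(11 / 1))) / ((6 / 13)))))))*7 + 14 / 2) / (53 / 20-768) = 106603680 / 168377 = 633.12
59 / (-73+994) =59 / 921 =0.06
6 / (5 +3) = 0.75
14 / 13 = 1.08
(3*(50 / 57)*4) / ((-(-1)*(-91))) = -200 / 1729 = -0.12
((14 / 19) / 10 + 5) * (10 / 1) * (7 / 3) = 6748 / 57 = 118.39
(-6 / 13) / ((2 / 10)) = -30 / 13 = -2.31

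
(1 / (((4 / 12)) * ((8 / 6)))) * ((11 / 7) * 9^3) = 72171 / 28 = 2577.54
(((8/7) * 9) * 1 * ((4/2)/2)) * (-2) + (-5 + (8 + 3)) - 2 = -116/7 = -16.57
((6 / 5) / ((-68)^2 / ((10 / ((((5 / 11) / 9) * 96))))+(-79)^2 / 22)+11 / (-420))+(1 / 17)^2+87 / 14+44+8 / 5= 29940164299 / 578084388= 51.79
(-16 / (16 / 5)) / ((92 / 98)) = -245 / 46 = -5.33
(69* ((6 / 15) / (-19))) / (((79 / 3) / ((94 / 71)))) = -38916 / 532855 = -0.07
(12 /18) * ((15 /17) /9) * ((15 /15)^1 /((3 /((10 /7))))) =100 /3213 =0.03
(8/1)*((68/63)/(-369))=-544/23247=-0.02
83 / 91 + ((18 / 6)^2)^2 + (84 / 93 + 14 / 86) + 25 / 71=717682578 / 8612513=83.33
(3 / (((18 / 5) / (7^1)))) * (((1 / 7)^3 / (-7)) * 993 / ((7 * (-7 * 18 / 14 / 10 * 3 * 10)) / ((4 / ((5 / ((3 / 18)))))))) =331 / 194481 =0.00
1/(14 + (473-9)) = 1/478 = 0.00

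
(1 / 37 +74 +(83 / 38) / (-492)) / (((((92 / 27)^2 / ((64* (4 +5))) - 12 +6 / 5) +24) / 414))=115905439672785 / 50000670427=2318.08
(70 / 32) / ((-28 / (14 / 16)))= -35 / 512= -0.07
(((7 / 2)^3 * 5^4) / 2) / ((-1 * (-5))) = 42875 / 16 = 2679.69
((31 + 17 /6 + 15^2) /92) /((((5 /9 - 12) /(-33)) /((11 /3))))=563739 /18952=29.75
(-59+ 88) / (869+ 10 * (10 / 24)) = 174 / 5239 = 0.03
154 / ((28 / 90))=495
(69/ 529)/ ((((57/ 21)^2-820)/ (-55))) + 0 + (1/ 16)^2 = 995199/ 78151424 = 0.01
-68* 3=-204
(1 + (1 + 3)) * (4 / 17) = 20 / 17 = 1.18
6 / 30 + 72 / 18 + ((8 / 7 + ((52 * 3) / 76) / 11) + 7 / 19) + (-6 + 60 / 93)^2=243032563 / 7029715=34.57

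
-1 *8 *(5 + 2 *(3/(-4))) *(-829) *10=232120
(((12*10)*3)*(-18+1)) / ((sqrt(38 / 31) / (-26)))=79560*sqrt(1178) / 19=143718.88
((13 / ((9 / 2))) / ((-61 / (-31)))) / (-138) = -403 / 37881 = -0.01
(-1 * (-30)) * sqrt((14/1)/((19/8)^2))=240 * sqrt(14)/19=47.26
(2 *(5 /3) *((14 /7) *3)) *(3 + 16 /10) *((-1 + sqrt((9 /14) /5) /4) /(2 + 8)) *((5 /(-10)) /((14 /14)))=23 /5 - 69 *sqrt(70) /1400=4.19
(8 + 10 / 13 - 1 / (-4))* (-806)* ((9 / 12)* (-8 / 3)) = 14539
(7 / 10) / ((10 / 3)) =21 / 100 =0.21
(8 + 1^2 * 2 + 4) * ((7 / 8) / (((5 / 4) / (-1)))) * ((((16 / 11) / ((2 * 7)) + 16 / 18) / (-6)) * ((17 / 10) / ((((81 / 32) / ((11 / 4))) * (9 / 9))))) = 163744 / 54675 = 2.99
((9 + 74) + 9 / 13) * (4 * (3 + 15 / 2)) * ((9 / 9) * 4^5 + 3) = 3609984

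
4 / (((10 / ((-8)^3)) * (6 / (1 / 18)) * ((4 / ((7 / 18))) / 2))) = -448 / 1215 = -0.37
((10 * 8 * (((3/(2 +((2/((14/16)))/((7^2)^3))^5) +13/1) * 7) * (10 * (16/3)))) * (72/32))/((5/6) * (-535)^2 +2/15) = 3691209337436637632716405127368560000/903562006706088872029175598206433433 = 4.09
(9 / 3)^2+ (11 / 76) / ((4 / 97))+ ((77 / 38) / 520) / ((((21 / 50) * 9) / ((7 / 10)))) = 667465 / 53352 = 12.51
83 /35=2.37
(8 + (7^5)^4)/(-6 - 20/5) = -79792266297612009/10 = -7979226629761200.90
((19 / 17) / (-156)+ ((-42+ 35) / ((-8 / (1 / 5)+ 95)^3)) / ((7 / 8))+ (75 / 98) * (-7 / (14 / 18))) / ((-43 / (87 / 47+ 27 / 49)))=0.39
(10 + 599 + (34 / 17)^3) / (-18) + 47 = 229 / 18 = 12.72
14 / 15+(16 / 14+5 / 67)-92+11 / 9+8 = -1701632 / 21105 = -80.63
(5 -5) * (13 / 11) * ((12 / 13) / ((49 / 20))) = 0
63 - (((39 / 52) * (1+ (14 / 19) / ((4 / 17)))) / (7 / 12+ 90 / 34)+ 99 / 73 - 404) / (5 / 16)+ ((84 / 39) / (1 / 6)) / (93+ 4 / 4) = 3765590851229 / 2792370815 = 1348.53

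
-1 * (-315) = 315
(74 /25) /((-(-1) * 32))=0.09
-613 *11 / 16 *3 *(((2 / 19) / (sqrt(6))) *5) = -33715 *sqrt(6) / 304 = -271.66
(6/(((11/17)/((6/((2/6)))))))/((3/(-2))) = -1224/11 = -111.27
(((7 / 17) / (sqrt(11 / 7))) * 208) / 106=728 * sqrt(77) / 9911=0.64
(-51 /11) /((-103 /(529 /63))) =8993 /23793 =0.38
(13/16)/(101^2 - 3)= 13/163168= 0.00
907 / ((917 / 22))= 19954 / 917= 21.76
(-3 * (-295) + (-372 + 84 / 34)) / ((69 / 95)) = 12065 / 17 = 709.71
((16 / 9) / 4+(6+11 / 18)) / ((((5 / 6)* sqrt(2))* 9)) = 127* sqrt(2) / 270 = 0.67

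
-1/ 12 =-0.08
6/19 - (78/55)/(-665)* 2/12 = 11563/36575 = 0.32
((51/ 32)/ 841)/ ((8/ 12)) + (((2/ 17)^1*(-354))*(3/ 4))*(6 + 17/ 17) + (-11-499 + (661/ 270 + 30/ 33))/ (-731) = -12734413106137/ 58427835840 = -217.95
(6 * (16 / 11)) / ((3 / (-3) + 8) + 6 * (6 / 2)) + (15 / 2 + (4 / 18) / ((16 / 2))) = 77981 / 9900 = 7.88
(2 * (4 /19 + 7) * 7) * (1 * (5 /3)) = 9590 /57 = 168.25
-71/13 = -5.46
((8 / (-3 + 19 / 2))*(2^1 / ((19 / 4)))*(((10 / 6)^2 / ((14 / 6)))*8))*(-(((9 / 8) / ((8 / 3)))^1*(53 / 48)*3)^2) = -17064675 / 1770496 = -9.64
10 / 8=5 / 4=1.25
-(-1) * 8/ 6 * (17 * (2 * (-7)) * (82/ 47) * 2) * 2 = -312256/ 141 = -2214.58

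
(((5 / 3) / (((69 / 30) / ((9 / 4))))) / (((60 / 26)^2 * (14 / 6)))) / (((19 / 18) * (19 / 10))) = 7605 / 116242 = 0.07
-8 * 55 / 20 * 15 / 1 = -330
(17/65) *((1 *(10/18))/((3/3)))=17/117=0.15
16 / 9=1.78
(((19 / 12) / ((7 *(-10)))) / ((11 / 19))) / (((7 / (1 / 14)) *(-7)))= 361 / 6338640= 0.00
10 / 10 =1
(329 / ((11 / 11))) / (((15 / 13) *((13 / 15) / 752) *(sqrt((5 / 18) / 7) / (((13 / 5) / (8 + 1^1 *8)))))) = 603057 *sqrt(70) / 25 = 201821.47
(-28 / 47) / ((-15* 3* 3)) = 28 / 6345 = 0.00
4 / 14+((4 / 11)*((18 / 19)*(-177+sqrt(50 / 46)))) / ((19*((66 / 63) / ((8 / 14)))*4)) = -46450 / 305767+540*sqrt(23) / 1004663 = -0.15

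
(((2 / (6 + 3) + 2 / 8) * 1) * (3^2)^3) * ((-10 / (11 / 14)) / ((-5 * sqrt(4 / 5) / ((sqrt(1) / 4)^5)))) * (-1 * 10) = -48195 * sqrt(5) / 11264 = -9.57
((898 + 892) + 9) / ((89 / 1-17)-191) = -257 / 17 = -15.12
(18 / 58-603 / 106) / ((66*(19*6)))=-167 / 233624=-0.00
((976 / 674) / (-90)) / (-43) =244 / 652095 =0.00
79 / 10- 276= -2681 / 10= -268.10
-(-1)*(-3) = -3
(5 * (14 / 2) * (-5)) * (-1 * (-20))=-3500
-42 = -42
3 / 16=0.19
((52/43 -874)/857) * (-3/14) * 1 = 56295/257957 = 0.22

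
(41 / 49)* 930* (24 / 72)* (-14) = -25420 / 7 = -3631.43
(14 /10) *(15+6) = 147 /5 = 29.40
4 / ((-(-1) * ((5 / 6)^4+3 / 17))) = 88128 / 14513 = 6.07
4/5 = 0.80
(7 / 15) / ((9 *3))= 7 / 405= 0.02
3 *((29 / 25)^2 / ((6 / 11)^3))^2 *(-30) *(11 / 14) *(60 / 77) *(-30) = 1252991435641 / 11025000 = 113650.02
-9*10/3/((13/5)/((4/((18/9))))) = -300/13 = -23.08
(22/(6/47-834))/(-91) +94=167624701/1783236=94.00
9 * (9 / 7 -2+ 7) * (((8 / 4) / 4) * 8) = 1584 / 7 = 226.29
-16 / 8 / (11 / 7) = -14 / 11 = -1.27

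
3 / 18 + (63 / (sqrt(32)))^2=11923 / 96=124.20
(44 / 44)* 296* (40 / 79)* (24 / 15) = 18944 / 79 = 239.80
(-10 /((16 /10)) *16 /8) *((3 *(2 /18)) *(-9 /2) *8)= 150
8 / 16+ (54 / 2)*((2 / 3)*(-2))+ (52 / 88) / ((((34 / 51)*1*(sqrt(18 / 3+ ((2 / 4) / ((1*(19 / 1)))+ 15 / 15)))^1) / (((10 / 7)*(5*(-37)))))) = -12025*sqrt(10146) / 13706 - 71 / 2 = -123.87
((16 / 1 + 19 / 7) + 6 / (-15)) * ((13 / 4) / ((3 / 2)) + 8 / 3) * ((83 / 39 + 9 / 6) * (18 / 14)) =5260687 / 12740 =412.93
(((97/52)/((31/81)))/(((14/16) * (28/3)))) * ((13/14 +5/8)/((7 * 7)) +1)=66729501/108371536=0.62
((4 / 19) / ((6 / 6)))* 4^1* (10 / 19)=160 / 361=0.44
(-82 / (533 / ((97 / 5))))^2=37636 / 4225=8.91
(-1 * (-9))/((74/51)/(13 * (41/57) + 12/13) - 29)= -388263/1244977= -0.31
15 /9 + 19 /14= 127 /42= 3.02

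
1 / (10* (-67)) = -1 / 670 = -0.00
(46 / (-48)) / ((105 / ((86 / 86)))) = -23 / 2520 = -0.01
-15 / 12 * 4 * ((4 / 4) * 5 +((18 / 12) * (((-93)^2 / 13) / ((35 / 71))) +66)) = -1906847 / 182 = -10477.18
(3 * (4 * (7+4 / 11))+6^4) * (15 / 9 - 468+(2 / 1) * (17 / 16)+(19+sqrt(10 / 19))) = -13559265 / 22+15228 * sqrt(190) / 209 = -615325.90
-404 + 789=385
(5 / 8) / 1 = 5 / 8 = 0.62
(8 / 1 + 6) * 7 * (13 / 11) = 1274 / 11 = 115.82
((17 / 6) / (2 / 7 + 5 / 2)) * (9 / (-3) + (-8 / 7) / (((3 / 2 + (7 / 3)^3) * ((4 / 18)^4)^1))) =-1095106 / 29913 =-36.61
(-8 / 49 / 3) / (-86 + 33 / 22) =16 / 24843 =0.00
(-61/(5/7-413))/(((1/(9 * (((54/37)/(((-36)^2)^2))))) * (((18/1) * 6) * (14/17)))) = 1037/79712335872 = 0.00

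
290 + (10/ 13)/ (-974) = 1835985/ 6331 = 290.00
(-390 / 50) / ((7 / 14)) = -78 / 5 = -15.60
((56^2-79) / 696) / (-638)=-1019 / 148016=-0.01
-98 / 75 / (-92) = 49 / 3450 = 0.01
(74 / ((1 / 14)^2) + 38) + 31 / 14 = 203619 / 14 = 14544.21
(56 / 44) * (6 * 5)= 420 / 11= 38.18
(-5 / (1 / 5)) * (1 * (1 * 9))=-225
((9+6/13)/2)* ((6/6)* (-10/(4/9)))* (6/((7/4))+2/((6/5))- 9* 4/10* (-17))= -7056.62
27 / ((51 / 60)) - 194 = -2758 / 17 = -162.24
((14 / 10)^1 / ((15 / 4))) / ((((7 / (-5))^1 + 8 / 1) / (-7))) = -196 / 495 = -0.40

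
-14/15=-0.93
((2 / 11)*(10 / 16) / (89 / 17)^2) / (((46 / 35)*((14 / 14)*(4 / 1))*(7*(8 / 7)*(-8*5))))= -10115 / 4104218624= -0.00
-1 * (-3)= 3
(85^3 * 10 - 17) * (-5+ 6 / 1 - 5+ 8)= 24564932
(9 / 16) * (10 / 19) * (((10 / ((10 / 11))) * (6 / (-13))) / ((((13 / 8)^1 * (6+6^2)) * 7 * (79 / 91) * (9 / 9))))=-495 / 136591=-0.00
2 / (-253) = -2 / 253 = -0.01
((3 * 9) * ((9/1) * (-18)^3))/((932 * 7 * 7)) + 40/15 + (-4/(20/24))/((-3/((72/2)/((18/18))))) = 5006558/171255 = 29.23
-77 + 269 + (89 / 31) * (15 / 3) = 6397 / 31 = 206.35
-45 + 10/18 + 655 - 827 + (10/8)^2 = -30943/144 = -214.88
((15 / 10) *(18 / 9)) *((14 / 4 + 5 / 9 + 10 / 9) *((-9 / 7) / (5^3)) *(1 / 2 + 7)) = -837 / 700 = -1.20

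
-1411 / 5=-282.20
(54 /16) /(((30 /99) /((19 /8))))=16929 /640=26.45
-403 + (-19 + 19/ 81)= -34163/ 81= -421.77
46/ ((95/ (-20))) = -184/ 19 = -9.68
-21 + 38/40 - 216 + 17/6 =-13993/60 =-233.22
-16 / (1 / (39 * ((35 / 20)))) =-1092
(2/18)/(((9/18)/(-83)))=-166/9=-18.44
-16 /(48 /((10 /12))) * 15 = -4.17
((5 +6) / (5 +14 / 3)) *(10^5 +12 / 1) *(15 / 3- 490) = -55196277.93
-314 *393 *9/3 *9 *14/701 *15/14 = -49977810/701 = -71295.02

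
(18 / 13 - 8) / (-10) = 43 / 65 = 0.66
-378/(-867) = 126/289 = 0.44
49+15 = 64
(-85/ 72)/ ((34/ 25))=-125/ 144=-0.87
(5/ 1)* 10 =50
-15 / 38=-0.39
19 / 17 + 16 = 291 / 17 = 17.12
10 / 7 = 1.43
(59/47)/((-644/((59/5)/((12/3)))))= -3481/605360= -0.01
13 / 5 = 2.60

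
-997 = -997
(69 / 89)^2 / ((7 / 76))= 361836 / 55447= 6.53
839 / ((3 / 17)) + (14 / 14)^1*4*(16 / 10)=4760.73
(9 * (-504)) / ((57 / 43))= -3421.89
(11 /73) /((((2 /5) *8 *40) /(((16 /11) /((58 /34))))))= 17 /16936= 0.00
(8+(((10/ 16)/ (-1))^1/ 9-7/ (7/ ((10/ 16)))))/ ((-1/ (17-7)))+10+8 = -991/ 18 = -55.06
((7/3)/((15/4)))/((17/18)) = 0.66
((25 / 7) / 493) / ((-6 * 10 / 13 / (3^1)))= -0.00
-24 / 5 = -4.80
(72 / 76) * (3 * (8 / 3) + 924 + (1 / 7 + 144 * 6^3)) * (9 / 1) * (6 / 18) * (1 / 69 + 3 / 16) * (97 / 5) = 43657349787 / 122360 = 356794.29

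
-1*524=-524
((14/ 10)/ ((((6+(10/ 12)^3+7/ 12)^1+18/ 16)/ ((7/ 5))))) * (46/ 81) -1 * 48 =-3212984/ 67125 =-47.87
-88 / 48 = -11 / 6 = -1.83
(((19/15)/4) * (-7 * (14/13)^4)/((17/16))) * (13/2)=-10218656/560235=-18.24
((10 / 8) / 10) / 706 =1 / 5648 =0.00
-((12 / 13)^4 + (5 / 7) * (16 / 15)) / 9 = -892432 / 5398029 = -0.17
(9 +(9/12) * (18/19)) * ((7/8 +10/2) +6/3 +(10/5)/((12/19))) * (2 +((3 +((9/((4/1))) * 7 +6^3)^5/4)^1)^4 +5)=7157241448088592056716237332188861705528258749516627174193948115/85568392920039424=83643518404941599955511250000000000000000000000.00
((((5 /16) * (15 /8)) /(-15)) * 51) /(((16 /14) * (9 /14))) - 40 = -65605 /1536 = -42.71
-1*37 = -37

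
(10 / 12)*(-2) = -5 / 3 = -1.67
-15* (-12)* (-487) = -87660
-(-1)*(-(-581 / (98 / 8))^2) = -110224 / 49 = -2249.47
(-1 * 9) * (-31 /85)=279 /85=3.28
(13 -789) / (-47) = 776 / 47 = 16.51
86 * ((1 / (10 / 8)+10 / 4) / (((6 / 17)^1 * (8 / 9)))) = 72369 / 80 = 904.61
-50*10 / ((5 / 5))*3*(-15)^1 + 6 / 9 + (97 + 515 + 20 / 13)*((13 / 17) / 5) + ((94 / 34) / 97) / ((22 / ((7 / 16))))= 196724007047 / 8706720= 22594.50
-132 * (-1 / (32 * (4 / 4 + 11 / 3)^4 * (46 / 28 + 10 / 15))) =8019 / 2129344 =0.00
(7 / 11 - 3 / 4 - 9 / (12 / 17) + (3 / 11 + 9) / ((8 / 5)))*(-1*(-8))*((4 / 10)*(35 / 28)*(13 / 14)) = -4043 / 154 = -26.25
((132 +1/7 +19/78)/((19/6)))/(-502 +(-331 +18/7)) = -72283/1435811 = -0.05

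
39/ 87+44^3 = 2470349/ 29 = 85184.45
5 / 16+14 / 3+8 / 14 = 1865 / 336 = 5.55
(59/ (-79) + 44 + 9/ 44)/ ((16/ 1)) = 151059/ 55616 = 2.72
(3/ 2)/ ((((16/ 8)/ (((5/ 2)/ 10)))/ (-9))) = -27/ 16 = -1.69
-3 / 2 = -1.50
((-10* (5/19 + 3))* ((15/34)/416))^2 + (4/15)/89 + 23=138618118297279/6025775957760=23.00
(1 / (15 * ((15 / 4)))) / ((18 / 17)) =34 / 2025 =0.02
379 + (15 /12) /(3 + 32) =10613 /28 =379.04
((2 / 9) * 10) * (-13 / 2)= -130 / 9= -14.44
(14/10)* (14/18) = 49/45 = 1.09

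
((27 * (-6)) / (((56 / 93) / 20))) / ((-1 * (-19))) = -37665 / 133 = -283.20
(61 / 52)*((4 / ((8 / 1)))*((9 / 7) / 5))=549 / 3640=0.15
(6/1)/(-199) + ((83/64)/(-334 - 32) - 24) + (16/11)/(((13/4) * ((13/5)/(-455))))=-68227713355/666576768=-102.36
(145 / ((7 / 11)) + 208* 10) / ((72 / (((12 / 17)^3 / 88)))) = 0.13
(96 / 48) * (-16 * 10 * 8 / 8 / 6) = -160 / 3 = -53.33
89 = 89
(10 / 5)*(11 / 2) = 11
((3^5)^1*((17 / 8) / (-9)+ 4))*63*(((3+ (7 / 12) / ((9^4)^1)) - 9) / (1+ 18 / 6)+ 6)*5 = 13441980755 / 10368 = 1296487.34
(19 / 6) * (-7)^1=-133 / 6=-22.17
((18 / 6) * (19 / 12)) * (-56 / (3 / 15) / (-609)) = 190 / 87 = 2.18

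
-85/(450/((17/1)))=-289/90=-3.21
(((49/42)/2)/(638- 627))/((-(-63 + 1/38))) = 133/157938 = 0.00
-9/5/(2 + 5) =-9/35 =-0.26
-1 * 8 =-8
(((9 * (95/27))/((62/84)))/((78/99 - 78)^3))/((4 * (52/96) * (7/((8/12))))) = -3414015/833322926072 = -0.00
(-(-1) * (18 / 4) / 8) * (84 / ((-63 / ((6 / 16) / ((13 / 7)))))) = -63 / 416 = -0.15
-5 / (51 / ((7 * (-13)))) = 455 / 51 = 8.92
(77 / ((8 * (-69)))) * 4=-0.56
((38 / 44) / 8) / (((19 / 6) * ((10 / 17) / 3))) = 0.17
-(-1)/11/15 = 1/165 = 0.01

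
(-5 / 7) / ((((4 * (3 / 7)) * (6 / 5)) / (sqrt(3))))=-25 * sqrt(3) / 72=-0.60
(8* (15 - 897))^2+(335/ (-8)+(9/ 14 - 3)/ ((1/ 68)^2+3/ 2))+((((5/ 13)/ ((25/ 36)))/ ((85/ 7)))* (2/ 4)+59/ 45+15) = 961726141306358563/ 19316770200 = 49787108.89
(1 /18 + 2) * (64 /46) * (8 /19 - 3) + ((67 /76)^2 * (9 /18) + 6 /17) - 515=-21205198633 /40651488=-521.63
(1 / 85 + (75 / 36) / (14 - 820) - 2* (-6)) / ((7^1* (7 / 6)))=1.47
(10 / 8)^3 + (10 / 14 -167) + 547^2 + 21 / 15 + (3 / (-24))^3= 5358905493 / 17920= 299046.07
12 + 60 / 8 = 39 / 2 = 19.50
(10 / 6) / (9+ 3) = 5 / 36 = 0.14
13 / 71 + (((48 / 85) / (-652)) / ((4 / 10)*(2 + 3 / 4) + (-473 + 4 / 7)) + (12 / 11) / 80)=280947356179 / 1428036678860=0.20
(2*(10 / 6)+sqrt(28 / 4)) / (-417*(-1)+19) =sqrt(7) / 436+5 / 654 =0.01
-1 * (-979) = 979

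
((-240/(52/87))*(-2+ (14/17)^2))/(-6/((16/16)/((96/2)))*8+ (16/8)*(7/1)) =-199404/860353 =-0.23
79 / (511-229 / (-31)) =2449 / 16070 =0.15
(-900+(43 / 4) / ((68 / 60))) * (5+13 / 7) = -726660 / 119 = -6106.39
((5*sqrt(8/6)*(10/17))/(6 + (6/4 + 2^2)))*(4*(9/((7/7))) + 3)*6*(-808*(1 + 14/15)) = -107950.97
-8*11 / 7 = -88 / 7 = -12.57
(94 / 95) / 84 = 47 / 3990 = 0.01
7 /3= 2.33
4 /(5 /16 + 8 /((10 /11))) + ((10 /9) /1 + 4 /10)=7108 /3645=1.95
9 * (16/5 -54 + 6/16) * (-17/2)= 308601/80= 3857.51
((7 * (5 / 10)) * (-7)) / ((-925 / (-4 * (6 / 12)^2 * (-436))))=10682 / 925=11.55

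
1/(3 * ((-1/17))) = -17/3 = -5.67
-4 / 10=-2 / 5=-0.40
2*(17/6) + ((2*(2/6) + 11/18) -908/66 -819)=-163511/198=-825.81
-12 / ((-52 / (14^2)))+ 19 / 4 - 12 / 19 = 48757 / 988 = 49.35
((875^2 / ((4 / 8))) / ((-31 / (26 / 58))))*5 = -99531250 / 899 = -110713.29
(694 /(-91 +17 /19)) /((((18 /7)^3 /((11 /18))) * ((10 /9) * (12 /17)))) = -422881613 /1198126080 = -0.35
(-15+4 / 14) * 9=-927 / 7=-132.43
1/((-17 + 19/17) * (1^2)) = -17/270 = -0.06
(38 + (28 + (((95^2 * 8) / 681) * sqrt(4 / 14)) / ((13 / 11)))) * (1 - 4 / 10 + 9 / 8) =456665 * sqrt(14) / 20657 + 2277 / 20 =196.57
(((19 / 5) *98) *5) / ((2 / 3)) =2793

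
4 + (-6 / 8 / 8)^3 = 131045 / 32768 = 4.00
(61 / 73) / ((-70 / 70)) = -0.84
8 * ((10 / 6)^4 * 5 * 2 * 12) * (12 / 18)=400000 / 81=4938.27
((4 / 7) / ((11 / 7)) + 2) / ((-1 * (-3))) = 26 / 33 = 0.79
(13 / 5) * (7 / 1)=91 / 5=18.20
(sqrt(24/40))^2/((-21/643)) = -643/35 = -18.37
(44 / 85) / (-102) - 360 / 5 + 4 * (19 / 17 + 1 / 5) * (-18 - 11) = -974734 / 4335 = -224.85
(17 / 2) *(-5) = -85 / 2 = -42.50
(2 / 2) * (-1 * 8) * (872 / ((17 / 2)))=-13952 / 17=-820.71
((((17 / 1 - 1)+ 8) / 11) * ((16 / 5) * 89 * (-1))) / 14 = -17088 / 385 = -44.38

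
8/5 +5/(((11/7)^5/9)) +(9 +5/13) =164150889/10468315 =15.68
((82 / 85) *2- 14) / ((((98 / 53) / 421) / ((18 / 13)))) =-206038242 / 54145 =-3805.31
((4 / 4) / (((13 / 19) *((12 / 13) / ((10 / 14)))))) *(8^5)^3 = 39791849386179.05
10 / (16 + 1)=10 / 17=0.59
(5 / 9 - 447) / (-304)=2009 / 1368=1.47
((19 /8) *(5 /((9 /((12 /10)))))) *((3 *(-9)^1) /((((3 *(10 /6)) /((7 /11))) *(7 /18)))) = -1539 /110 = -13.99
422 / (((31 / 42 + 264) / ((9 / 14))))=1.02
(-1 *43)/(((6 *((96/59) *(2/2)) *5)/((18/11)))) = -2537/1760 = -1.44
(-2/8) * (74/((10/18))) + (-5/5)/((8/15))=-35.18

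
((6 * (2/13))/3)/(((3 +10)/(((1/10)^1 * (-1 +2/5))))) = -6/4225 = -0.00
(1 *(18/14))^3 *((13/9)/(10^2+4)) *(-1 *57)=-4617/2744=-1.68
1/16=0.06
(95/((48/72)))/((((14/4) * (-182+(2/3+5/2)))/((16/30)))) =-912/7511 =-0.12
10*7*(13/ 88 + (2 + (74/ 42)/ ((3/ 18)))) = 39175/ 44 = 890.34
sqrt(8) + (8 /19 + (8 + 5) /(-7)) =-191 /133 + 2 * sqrt(2) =1.39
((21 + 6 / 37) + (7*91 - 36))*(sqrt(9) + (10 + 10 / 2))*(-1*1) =-414360 / 37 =-11198.92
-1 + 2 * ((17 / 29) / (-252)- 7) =-54827 / 3654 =-15.00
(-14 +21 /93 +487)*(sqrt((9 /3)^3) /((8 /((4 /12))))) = 102.46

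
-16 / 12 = -4 / 3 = -1.33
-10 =-10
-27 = -27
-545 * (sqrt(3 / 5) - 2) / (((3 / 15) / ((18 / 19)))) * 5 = 490500 / 19 - 49050 * sqrt(15) / 19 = 15817.38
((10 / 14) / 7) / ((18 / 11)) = 55 / 882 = 0.06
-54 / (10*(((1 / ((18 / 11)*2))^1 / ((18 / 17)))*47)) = -17496 / 43945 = -0.40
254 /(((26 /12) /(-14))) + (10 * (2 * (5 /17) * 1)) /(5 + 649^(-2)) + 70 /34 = -381183927121 /232713663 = -1638.00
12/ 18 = 2/ 3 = 0.67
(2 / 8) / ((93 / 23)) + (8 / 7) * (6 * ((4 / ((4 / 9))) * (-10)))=-1606879 / 2604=-617.08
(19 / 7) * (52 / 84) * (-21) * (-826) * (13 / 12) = 189449 / 6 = 31574.83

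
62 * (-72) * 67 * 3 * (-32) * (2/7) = 57424896/7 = 8203556.57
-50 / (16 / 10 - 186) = 125 / 461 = 0.27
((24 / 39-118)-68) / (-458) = 1205 / 2977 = 0.40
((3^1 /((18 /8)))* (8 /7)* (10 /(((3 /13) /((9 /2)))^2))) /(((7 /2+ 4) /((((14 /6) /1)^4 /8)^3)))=334168219567 /8503056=39299.78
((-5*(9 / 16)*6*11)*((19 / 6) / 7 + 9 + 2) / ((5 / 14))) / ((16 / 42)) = -999999 / 64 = -15624.98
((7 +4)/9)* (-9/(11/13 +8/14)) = -1001/129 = -7.76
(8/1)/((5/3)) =24/5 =4.80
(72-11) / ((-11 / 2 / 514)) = -62708 / 11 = -5700.73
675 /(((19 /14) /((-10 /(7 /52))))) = -702000 /19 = -36947.37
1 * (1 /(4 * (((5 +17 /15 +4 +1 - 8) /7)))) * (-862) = -45255 /94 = -481.44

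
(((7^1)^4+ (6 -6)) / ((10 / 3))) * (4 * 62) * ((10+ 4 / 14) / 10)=4593456 / 25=183738.24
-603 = -603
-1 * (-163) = 163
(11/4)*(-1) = -11/4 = -2.75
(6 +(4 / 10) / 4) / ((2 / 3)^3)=1647 / 80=20.59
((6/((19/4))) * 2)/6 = 8/19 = 0.42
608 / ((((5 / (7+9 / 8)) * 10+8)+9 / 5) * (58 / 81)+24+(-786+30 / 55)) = -17606160 / 21719017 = -0.81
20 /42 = 10 /21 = 0.48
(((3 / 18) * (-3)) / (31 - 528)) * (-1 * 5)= -5 / 994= -0.01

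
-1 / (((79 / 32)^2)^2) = -1048576 / 38950081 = -0.03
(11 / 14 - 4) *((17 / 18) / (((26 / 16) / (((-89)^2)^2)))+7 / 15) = -21332362213 / 182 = -117210781.39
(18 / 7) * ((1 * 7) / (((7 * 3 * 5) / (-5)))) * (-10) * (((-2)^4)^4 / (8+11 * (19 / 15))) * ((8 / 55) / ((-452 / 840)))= -2831155200 / 408947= -6923.04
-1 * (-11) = 11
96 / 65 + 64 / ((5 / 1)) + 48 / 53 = 52304 / 3445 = 15.18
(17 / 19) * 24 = 408 / 19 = 21.47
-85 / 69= -1.23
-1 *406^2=-164836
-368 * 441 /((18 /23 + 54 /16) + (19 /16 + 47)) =-19907328 /6421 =-3100.35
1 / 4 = 0.25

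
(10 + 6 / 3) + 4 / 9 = 112 / 9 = 12.44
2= 2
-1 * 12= -12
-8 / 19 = -0.42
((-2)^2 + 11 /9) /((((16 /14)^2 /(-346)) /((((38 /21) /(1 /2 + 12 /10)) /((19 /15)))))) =-1422925 /1224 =-1162.52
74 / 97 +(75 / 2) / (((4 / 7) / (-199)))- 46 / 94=-476291549 / 36472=-13059.10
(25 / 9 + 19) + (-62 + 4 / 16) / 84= 21211 / 1008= 21.04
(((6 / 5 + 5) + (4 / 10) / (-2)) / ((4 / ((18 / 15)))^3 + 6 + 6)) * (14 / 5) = 567 / 1655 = 0.34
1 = 1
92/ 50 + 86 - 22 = 1646/ 25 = 65.84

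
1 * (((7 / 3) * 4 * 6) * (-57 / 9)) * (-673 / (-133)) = -5384 / 3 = -1794.67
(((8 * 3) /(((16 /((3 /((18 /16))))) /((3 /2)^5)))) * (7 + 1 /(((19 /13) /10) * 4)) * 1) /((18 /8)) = 8937 /76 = 117.59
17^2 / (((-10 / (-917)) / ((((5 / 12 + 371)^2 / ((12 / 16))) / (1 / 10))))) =5264443228037 / 108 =48744844704.05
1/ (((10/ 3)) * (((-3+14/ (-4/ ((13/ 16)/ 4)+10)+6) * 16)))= 27/ 2240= 0.01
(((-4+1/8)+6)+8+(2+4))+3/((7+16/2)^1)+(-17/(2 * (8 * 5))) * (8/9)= 5809/360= 16.14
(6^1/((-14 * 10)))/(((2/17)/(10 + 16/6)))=-323/70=-4.61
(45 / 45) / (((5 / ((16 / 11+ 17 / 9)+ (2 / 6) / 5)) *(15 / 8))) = 13504 / 37125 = 0.36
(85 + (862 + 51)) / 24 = 499 / 12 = 41.58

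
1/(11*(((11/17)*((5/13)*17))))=13/605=0.02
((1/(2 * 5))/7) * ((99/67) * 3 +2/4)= 661/9380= 0.07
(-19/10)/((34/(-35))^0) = -19/10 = -1.90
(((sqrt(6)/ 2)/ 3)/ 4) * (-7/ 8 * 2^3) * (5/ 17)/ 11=-35 * sqrt(6)/ 4488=-0.02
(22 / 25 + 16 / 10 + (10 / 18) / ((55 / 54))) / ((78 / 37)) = 1184 / 825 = 1.44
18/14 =9/7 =1.29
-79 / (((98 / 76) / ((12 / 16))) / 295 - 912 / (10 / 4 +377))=336081405 / 10198726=32.95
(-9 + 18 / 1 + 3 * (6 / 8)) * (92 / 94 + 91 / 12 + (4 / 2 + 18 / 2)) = 165495 / 752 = 220.07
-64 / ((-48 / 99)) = 132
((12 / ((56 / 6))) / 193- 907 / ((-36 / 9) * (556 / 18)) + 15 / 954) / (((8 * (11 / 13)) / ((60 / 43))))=114324139735 / 75322919056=1.52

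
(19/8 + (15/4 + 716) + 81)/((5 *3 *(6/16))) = 1285/9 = 142.78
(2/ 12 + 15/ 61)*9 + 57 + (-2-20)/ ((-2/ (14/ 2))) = 16801/ 122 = 137.71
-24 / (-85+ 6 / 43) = 1032 / 3649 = 0.28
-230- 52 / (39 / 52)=-898 / 3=-299.33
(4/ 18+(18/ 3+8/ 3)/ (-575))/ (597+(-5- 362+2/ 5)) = 67/ 74520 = 0.00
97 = 97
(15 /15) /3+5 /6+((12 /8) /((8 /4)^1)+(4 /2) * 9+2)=263 /12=21.92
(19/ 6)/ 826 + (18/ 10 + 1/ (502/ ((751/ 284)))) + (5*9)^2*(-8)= -14306384097797/ 883208760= -16198.19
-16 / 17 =-0.94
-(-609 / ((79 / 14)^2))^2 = -14247764496 / 38950081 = -365.80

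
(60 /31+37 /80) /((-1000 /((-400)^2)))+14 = -11460 /31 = -369.68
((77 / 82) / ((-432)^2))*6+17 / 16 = 2710013 / 2550528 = 1.06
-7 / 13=-0.54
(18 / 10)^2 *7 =567 / 25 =22.68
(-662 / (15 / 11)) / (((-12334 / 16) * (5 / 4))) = 0.50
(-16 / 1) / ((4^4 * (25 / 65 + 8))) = -13 / 1744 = -0.01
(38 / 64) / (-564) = -19 / 18048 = -0.00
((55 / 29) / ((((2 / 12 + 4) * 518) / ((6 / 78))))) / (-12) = -0.00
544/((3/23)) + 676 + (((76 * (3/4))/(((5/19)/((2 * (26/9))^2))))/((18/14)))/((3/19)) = 147493252/3645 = 40464.54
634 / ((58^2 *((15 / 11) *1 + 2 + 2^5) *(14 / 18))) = 31383 / 4580086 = 0.01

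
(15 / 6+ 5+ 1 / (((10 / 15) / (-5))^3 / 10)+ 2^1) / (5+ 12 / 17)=-737.70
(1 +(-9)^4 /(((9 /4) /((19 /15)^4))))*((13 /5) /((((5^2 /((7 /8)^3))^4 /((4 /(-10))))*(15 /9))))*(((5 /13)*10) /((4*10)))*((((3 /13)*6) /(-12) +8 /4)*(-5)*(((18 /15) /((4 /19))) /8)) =41860082012877816723 /26843545600000000000000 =0.00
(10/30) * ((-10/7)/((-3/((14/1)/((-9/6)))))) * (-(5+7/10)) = 76/9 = 8.44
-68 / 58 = -34 / 29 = -1.17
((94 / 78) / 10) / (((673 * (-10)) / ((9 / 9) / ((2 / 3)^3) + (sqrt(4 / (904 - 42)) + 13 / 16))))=-3149 / 41995200 - 47 * sqrt(862) / 1131245700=-0.00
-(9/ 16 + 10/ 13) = -277/ 208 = -1.33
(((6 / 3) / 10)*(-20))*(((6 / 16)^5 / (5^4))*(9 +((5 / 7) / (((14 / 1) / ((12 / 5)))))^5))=-617775259131 / 1446273274880000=-0.00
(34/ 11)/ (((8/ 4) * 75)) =17/ 825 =0.02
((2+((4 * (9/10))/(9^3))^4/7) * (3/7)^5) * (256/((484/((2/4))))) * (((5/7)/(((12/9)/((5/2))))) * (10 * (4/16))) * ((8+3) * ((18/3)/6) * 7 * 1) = 753317617532/382088069055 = 1.97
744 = 744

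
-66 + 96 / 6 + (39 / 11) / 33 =-6037 / 121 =-49.89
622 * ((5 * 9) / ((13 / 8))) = 223920 / 13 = 17224.62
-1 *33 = -33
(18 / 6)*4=12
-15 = -15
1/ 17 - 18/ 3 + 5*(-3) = -356/ 17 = -20.94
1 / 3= 0.33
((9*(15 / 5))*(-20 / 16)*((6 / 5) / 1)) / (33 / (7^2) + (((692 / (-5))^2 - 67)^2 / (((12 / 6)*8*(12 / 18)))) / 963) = -1415610000 / 1239774400481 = -0.00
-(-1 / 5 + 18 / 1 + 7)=-124 / 5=-24.80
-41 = -41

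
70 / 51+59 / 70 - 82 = -284831 / 3570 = -79.78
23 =23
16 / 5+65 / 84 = 1669 / 420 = 3.97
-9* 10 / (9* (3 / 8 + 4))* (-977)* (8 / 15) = 125056 / 105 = 1191.01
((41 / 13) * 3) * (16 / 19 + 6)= 1230 / 19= 64.74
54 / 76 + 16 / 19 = 59 / 38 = 1.55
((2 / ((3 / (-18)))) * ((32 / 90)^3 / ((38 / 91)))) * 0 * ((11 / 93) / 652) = 0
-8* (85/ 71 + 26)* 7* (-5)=7615.21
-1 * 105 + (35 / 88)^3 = -71511685 / 681472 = -104.94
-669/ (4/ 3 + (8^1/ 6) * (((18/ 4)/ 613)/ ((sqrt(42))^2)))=-8612037/ 17167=-501.66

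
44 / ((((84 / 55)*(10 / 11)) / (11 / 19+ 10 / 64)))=198319 / 8512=23.30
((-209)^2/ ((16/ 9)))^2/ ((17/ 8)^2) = 154550410641/ 1156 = 133694126.85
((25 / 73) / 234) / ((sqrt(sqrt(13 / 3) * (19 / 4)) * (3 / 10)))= 250 * 13^(3 / 4) * sqrt(19) * 3^(1 / 4) / 6328881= 0.00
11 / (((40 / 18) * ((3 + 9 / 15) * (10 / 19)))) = 209 / 80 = 2.61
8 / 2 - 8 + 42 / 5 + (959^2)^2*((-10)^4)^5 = 422906570880500000000000000000022 / 5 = 84581314176100000000000000000000.00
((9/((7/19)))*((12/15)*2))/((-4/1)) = -342/35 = -9.77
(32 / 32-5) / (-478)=2 / 239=0.01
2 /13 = 0.15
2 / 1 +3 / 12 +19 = 85 / 4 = 21.25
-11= -11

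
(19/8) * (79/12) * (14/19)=553/48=11.52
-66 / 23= -2.87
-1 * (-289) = 289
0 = 0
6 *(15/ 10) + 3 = 12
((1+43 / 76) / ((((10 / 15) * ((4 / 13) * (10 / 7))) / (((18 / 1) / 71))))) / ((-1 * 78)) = -7497 / 431680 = -0.02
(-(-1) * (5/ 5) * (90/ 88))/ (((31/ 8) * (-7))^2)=720/ 517979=0.00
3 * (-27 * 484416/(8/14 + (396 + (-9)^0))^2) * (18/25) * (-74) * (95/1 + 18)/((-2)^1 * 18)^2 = 223294098384/193627225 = 1153.22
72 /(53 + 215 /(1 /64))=72 /13813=0.01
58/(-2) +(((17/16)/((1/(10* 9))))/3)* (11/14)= -443/112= -3.96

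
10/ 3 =3.33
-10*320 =-3200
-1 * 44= -44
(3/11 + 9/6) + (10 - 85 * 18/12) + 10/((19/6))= -23527/209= -112.57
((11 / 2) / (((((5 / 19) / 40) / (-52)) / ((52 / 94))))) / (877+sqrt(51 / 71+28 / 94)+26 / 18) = -5710059546048 / 208578363061+91552032 * sqrt(11315767) / 9803183063867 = -27.34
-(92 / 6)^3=-97336 / 27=-3605.04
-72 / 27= -8 / 3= -2.67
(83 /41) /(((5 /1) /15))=249 /41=6.07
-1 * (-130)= 130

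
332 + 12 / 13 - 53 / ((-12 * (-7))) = 362863 / 1092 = 332.29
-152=-152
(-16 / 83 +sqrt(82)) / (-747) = 16 / 62001 -sqrt(82) / 747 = -0.01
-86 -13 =-99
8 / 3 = 2.67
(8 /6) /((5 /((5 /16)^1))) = 1 /12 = 0.08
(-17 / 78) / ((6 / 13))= -17 / 36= -0.47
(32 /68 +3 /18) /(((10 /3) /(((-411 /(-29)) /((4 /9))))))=48087 /7888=6.10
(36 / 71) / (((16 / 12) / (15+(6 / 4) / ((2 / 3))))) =1863 / 284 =6.56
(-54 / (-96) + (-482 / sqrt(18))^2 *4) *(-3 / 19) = -7434449 / 912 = -8151.81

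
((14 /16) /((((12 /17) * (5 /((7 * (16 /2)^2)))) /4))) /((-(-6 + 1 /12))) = 26656 /355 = 75.09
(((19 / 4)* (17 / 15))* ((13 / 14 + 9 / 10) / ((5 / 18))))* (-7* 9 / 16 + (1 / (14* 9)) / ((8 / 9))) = -170544 / 1225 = -139.22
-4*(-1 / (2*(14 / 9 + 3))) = 18 / 41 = 0.44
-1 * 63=-63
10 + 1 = 11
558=558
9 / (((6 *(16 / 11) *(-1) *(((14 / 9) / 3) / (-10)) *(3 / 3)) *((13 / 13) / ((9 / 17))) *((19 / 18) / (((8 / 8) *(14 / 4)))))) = 360855 / 10336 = 34.91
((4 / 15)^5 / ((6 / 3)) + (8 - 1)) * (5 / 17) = 5316137 / 2581875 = 2.06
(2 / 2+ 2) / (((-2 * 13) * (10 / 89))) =-267 / 260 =-1.03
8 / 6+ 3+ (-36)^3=-139955 / 3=-46651.67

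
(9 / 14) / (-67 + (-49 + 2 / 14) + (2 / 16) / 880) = -31680 / 5709433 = -0.01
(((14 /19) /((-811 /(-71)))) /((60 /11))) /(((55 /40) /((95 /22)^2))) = 47215 /294393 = 0.16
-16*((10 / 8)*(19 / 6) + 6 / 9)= -74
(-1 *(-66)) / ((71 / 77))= 5082 / 71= 71.58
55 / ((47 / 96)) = 5280 / 47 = 112.34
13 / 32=0.41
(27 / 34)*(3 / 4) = 81 / 136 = 0.60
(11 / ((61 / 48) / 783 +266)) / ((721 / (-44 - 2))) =-1728864 / 655284455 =-0.00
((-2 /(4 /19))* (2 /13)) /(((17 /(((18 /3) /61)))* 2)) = -57 /13481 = -0.00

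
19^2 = 361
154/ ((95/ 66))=106.99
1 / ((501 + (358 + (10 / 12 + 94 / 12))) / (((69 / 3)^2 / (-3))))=-529 / 2603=-0.20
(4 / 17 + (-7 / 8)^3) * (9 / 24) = -11349 / 69632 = -0.16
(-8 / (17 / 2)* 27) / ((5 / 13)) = -5616 / 85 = -66.07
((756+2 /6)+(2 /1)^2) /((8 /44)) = 4181.83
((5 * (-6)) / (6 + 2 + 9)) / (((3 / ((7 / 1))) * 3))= -70 / 51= -1.37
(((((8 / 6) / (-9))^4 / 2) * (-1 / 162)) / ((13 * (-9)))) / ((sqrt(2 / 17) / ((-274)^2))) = 2402432 * sqrt(34) / 5036466357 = 0.00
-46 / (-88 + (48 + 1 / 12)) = 552 / 479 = 1.15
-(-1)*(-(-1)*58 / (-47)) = -58 / 47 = -1.23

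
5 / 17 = 0.29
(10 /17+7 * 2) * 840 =208320 /17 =12254.12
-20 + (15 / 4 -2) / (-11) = -887 / 44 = -20.16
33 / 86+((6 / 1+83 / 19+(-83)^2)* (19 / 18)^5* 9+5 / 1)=7652499287 / 94041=81374.07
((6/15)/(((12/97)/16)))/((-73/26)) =-20176/1095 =-18.43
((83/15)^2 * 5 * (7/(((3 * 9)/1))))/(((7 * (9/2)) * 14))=6889/76545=0.09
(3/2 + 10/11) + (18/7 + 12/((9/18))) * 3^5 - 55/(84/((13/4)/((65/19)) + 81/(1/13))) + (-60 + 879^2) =410968895/528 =778350.18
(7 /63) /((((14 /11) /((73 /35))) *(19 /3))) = 803 /27930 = 0.03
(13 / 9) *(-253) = -3289 / 9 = -365.44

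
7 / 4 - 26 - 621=-2581 / 4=-645.25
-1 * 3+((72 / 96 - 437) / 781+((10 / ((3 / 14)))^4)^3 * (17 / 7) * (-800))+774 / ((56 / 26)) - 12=-2408720238741775974396004527182533 / 11621551788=-207263219463422656512796.90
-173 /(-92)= 173 /92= 1.88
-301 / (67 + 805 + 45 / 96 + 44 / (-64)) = -9632 / 27897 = -0.35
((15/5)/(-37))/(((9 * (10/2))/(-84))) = 28/185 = 0.15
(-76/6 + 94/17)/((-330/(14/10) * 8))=637/168300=0.00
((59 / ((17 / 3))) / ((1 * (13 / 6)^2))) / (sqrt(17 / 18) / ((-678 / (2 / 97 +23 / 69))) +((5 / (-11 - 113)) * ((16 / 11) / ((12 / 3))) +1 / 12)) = 90343244441335248 * sqrt(34) / 2207546874616619575 +71302225680352245744 / 2207546874616619575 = 32.54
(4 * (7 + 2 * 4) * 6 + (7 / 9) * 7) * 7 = 23023 / 9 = 2558.11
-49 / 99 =-0.49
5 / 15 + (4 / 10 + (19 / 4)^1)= 329 / 60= 5.48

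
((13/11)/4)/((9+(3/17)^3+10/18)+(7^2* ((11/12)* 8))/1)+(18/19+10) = 10.95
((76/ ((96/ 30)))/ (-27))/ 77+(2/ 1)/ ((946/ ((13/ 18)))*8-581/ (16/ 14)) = -96777767/ 8623035036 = -0.01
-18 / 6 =-3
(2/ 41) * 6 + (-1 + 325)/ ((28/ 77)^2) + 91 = 416813/ 164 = 2541.54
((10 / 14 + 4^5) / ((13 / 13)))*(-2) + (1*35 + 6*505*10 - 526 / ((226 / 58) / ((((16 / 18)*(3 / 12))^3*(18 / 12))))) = 28283.35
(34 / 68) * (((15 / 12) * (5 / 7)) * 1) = 25 / 56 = 0.45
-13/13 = -1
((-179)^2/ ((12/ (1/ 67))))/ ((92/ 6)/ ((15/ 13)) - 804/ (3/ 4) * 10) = -480615/ 129122936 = -0.00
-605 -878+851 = -632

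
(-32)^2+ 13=1037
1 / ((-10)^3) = -1 / 1000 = -0.00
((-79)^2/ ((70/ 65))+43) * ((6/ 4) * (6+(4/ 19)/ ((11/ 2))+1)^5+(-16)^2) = 1705544448247974214635/ 11165790161372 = 152747313.32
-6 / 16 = -3 / 8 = -0.38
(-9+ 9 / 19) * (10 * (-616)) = 997920 / 19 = 52522.11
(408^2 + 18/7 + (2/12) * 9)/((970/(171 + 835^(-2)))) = 69465322692057/2367078875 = 29346.43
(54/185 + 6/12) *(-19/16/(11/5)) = -5567/13024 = -0.43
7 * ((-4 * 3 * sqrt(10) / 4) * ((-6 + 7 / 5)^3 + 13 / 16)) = 4053987 * sqrt(10) / 2000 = 6409.92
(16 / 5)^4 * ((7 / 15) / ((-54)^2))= 114688 / 6834375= 0.02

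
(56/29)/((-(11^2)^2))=-0.00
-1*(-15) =15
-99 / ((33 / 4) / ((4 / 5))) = -48 / 5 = -9.60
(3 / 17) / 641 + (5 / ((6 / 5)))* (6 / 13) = 272464 / 141661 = 1.92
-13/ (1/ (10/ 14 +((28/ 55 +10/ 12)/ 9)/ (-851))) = -164245237/ 17692290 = -9.28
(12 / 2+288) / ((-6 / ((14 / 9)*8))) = -5488 / 9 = -609.78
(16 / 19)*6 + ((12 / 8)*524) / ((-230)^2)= 2546667 / 502550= 5.07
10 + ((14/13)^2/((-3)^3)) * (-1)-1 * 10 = 196/4563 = 0.04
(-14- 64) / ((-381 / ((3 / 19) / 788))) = 39 / 950722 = 0.00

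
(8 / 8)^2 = 1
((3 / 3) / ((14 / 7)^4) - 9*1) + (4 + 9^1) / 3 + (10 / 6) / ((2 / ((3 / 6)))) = -67 / 16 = -4.19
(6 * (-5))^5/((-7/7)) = 24300000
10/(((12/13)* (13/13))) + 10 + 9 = 179/6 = 29.83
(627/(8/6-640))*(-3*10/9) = 3135/958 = 3.27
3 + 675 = 678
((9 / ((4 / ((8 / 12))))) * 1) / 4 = 3 / 8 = 0.38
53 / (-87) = -53 / 87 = -0.61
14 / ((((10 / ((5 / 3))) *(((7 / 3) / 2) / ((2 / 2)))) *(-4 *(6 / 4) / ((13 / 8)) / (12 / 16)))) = -13 / 32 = -0.41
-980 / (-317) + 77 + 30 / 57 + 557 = 3840372 / 6023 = 637.62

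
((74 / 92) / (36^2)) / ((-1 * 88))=-37 / 5246208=-0.00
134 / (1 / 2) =268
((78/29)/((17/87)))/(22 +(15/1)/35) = 1638/2669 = 0.61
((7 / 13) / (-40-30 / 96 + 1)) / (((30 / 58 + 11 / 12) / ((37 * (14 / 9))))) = -181888 / 330837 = -0.55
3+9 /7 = 30 /7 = 4.29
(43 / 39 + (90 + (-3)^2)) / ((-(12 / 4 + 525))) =-244 / 1287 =-0.19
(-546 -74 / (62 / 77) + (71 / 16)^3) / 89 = -69903159 / 11300864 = -6.19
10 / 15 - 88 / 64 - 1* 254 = -6113 / 24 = -254.71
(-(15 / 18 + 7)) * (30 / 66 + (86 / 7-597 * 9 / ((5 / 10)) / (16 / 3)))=19321935 / 1232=15683.39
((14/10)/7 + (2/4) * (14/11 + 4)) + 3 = 321/55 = 5.84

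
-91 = -91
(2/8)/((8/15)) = 15/32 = 0.47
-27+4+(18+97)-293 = -201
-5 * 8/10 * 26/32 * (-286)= 1859/2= 929.50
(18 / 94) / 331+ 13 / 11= 202340 / 171127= 1.18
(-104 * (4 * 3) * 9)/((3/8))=-29952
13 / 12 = 1.08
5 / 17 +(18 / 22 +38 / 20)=5633 / 1870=3.01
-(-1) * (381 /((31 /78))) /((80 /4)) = 14859 /310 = 47.93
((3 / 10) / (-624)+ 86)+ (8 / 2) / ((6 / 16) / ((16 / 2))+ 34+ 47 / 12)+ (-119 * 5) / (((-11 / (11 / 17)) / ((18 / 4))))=3693322871 / 15161120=243.60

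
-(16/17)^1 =-16/17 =-0.94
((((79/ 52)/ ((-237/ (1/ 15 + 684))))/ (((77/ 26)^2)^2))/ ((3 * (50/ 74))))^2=11131736558386112656/ 14075808695910303890625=0.00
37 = 37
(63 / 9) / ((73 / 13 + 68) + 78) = 0.05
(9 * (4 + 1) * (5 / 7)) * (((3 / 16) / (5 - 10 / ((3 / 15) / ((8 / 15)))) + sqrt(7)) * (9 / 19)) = -3645 / 27664 + 2025 * sqrt(7) / 133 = 40.15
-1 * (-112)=112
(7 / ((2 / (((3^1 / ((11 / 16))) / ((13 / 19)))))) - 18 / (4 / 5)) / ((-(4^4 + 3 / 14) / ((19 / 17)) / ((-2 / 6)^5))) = -0.00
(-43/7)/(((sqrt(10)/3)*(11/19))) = -2451*sqrt(10)/770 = -10.07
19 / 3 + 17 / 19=412 / 57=7.23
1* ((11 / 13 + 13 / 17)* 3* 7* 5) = 37380 / 221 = 169.14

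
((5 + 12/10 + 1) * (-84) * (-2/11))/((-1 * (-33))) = 2016/605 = 3.33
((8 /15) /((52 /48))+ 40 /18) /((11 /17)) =26996 /6435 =4.20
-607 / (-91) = 607 / 91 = 6.67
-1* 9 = -9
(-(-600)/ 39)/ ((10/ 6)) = 120/ 13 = 9.23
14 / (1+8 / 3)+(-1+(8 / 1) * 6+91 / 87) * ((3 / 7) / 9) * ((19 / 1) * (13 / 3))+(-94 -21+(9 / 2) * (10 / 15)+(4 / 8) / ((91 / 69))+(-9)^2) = 161.57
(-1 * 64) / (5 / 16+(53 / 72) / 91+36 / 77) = -1317888 / 16229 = -81.21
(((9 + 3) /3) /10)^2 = 4 /25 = 0.16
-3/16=-0.19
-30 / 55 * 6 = -36 / 11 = -3.27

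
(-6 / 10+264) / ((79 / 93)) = 122481 / 395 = 310.08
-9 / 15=-3 / 5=-0.60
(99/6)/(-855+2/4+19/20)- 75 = -1280655/17071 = -75.02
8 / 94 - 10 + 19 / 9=-3301 / 423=-7.80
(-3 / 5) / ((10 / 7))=-21 / 50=-0.42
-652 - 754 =-1406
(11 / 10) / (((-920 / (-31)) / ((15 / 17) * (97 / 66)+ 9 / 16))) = 172453 / 2502400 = 0.07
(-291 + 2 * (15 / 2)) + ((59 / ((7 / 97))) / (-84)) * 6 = -32771 / 98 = -334.40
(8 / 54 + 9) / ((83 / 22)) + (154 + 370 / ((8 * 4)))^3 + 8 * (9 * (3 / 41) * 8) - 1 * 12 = 1707948239995889 / 376344576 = 4538256.56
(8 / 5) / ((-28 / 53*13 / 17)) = -1802 / 455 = -3.96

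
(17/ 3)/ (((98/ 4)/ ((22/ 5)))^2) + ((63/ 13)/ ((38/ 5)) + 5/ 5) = 161939203/ 88957050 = 1.82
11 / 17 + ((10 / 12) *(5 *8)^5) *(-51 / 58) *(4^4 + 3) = -9580927999681 / 493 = -19433931033.84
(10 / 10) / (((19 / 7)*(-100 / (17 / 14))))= -17 / 3800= -0.00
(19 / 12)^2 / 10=361 / 1440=0.25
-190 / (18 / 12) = -380 / 3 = -126.67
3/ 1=3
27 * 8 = 216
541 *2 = 1082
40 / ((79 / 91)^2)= 331240 / 6241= 53.07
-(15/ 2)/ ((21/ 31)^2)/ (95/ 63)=-2883/ 266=-10.84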